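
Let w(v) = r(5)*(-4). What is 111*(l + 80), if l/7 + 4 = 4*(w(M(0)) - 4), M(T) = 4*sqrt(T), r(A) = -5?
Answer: 55500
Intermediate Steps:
w(v) = 20 (w(v) = -5*(-4) = 20)
l = 420 (l = -28 + 7*(4*(20 - 4)) = -28 + 7*(4*16) = -28 + 7*64 = -28 + 448 = 420)
111*(l + 80) = 111*(420 + 80) = 111*500 = 55500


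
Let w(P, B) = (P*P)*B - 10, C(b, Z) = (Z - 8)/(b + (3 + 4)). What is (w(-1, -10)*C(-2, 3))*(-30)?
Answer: -600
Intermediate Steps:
C(b, Z) = (-8 + Z)/(7 + b) (C(b, Z) = (-8 + Z)/(b + 7) = (-8 + Z)/(7 + b))
w(P, B) = -10 + B*P² (w(P, B) = P²*B - 10 = B*P² - 10 = -10 + B*P²)
(w(-1, -10)*C(-2, 3))*(-30) = ((-10 - 10*(-1)²)*((-8 + 3)/(7 - 2)))*(-30) = ((-10 - 10*1)*(-5/5))*(-30) = ((-10 - 10)*((⅕)*(-5)))*(-30) = -20*(-1)*(-30) = 20*(-30) = -600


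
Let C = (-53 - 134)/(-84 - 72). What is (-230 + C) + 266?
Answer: 5803/156 ≈ 37.199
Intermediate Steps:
C = 187/156 (C = -187/(-156) = -187*(-1/156) = 187/156 ≈ 1.1987)
(-230 + C) + 266 = (-230 + 187/156) + 266 = -35693/156 + 266 = 5803/156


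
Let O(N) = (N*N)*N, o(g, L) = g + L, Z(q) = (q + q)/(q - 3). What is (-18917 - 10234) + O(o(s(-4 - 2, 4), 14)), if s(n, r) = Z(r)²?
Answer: 445401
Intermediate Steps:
Z(q) = 2*q/(-3 + q) (Z(q) = (2*q)/(-3 + q) = 2*q/(-3 + q))
s(n, r) = 4*r²/(-3 + r)² (s(n, r) = (2*r/(-3 + r))² = 4*r²/(-3 + r)²)
o(g, L) = L + g
O(N) = N³ (O(N) = N²*N = N³)
(-18917 - 10234) + O(o(s(-4 - 2, 4), 14)) = (-18917 - 10234) + (14 + 4*4²/(-3 + 4)²)³ = -29151 + (14 + 4*16/1²)³ = -29151 + (14 + 4*16*1)³ = -29151 + (14 + 64)³ = -29151 + 78³ = -29151 + 474552 = 445401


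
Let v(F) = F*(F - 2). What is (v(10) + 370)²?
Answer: 202500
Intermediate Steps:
v(F) = F*(-2 + F)
(v(10) + 370)² = (10*(-2 + 10) + 370)² = (10*8 + 370)² = (80 + 370)² = 450² = 202500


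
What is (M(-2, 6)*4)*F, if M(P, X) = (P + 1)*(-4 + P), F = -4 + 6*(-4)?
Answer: -672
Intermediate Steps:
F = -28 (F = -4 - 24 = -28)
M(P, X) = (1 + P)*(-4 + P)
(M(-2, 6)*4)*F = ((-4 + (-2)² - 3*(-2))*4)*(-28) = ((-4 + 4 + 6)*4)*(-28) = (6*4)*(-28) = 24*(-28) = -672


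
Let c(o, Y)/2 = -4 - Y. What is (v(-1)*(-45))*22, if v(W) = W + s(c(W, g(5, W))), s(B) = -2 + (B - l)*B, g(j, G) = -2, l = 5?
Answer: -32670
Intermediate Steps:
c(o, Y) = -8 - 2*Y (c(o, Y) = 2*(-4 - Y) = -8 - 2*Y)
s(B) = -2 + B*(-5 + B) (s(B) = -2 + (B - 1*5)*B = -2 + (B - 5)*B = -2 + (-5 + B)*B = -2 + B*(-5 + B))
v(W) = 34 + W (v(W) = W + (-2 + (-8 - 2*(-2))² - 5*(-8 - 2*(-2))) = W + (-2 + (-8 + 4)² - 5*(-8 + 4)) = W + (-2 + (-4)² - 5*(-4)) = W + (-2 + 16 + 20) = W + 34 = 34 + W)
(v(-1)*(-45))*22 = ((34 - 1)*(-45))*22 = (33*(-45))*22 = -1485*22 = -32670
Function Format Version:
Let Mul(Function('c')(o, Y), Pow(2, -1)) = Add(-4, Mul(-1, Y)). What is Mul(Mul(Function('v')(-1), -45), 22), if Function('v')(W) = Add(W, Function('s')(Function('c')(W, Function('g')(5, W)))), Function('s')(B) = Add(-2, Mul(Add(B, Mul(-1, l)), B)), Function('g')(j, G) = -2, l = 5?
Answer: -32670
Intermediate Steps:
Function('c')(o, Y) = Add(-8, Mul(-2, Y)) (Function('c')(o, Y) = Mul(2, Add(-4, Mul(-1, Y))) = Add(-8, Mul(-2, Y)))
Function('s')(B) = Add(-2, Mul(B, Add(-5, B))) (Function('s')(B) = Add(-2, Mul(Add(B, Mul(-1, 5)), B)) = Add(-2, Mul(Add(B, -5), B)) = Add(-2, Mul(Add(-5, B), B)) = Add(-2, Mul(B, Add(-5, B))))
Function('v')(W) = Add(34, W) (Function('v')(W) = Add(W, Add(-2, Pow(Add(-8, Mul(-2, -2)), 2), Mul(-5, Add(-8, Mul(-2, -2))))) = Add(W, Add(-2, Pow(Add(-8, 4), 2), Mul(-5, Add(-8, 4)))) = Add(W, Add(-2, Pow(-4, 2), Mul(-5, -4))) = Add(W, Add(-2, 16, 20)) = Add(W, 34) = Add(34, W))
Mul(Mul(Function('v')(-1), -45), 22) = Mul(Mul(Add(34, -1), -45), 22) = Mul(Mul(33, -45), 22) = Mul(-1485, 22) = -32670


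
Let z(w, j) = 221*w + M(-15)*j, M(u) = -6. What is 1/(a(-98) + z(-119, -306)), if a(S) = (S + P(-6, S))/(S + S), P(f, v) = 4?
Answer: -98/2397327 ≈ -4.0879e-5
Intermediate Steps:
z(w, j) = -6*j + 221*w (z(w, j) = 221*w - 6*j = -6*j + 221*w)
a(S) = (4 + S)/(2*S) (a(S) = (S + 4)/(S + S) = (4 + S)/((2*S)) = (4 + S)*(1/(2*S)) = (4 + S)/(2*S))
1/(a(-98) + z(-119, -306)) = 1/((½)*(4 - 98)/(-98) + (-6*(-306) + 221*(-119))) = 1/((½)*(-1/98)*(-94) + (1836 - 26299)) = 1/(47/98 - 24463) = 1/(-2397327/98) = -98/2397327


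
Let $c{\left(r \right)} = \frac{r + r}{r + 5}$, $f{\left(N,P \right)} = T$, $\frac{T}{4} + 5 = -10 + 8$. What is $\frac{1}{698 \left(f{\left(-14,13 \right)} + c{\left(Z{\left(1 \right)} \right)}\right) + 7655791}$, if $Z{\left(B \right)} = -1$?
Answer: $\frac{1}{7635898} \approx 1.3096 \cdot 10^{-7}$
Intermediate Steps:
$T = -28$ ($T = -20 + 4 \left(-10 + 8\right) = -20 + 4 \left(-2\right) = -20 - 8 = -28$)
$f{\left(N,P \right)} = -28$
$c{\left(r \right)} = \frac{2 r}{5 + r}$
$\frac{1}{698 \left(f{\left(-14,13 \right)} + c{\left(Z{\left(1 \right)} \right)}\right) + 7655791} = \frac{1}{698 \left(-28 + 2 \left(-1\right) \frac{1}{5 - 1}\right) + 7655791} = \frac{1}{698 \left(-28 + 2 \left(-1\right) \frac{1}{4}\right) + 7655791} = \frac{1}{698 \left(-28 - \frac{1}{2}\right) + 7655791} = \frac{1}{698 \left(- \frac{57}{2}\right) + 7655791} = \frac{1}{-19893 + 7655791} = \frac{1}{7635898}$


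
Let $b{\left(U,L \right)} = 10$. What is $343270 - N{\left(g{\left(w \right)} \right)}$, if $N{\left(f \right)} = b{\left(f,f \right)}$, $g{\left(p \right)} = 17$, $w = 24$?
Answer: $343260$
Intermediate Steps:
$N{\left(f \right)} = 10$
$343270 - N{\left(g{\left(w \right)} \right)} = 343270 - 10 = 343260$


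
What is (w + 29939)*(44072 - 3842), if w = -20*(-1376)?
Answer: 2311575570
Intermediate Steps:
w = 27520
(w + 29939)*(44072 - 3842) = (27520 + 29939)*(44072 - 3842) = 57459*40230 = 2311575570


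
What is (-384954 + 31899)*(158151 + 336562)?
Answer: -174660898215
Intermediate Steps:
(-384954 + 31899)*(158151 + 336562) = -353055*494713 = -174660898215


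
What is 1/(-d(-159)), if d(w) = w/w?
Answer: -1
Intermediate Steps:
d(w) = 1
1/(-d(-159)) = 1/(-1*1) = 1/(-1) = -1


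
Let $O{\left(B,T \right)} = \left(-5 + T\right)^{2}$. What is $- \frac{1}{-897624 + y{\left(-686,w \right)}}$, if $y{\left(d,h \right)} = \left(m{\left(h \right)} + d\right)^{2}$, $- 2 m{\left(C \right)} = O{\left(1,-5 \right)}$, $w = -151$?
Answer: $\frac{1}{355928} \approx 2.8096 \cdot 10^{-6}$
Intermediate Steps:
$m{\left(C \right)} = -50$ ($m{\left(C \right)} = - \frac{\left(-5 - 5\right)^{2}}{2} = - \frac{\left(-10\right)^{2}}{2} = \left(- \frac{1}{2}\right) 100 = -50$)
$y{\left(d,h \right)} = \left(-50 + d\right)^{2}$
$- \frac{1}{-897624 + y{\left(-686,w \right)}} = - \frac{1}{-897624 + \left(-50 - 686\right)^{2}} = - \frac{1}{-897624 + \left(-736\right)^{2}} = - \frac{1}{-897624 + 541696} = - \frac{1}{-355928} = \left(-1\right) \left(- \frac{1}{355928}\right) = \frac{1}{355928}$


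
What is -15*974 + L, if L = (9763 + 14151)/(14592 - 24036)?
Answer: -69000377/4722 ≈ -14613.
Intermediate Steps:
L = -11957/4722 (L = 23914/(-9444) = 23914*(-1/9444) = -11957/4722 ≈ -2.5322)
-15*974 + L = -15*974 - 11957/4722 = -14610 - 11957/4722 = -69000377/4722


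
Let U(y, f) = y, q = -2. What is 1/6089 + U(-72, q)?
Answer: -438407/6089 ≈ -72.000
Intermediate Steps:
1/6089 + U(-72, q) = 1/6089 - 72 = -438407/6089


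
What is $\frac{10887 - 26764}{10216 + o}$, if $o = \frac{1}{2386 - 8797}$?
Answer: $- \frac{101787447}{65494775} \approx -1.5541$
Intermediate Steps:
$o = - \frac{1}{6411}$ ($o = \frac{1}{-6411} = - \frac{1}{6411} \approx -0.00015598$)
$\frac{10887 - 26764}{10216 + o} = \frac{10887 - 26764}{10216 - \frac{1}{6411}} = \frac{10887 - 26764}{\frac{65494775}{6411}} = \left(-15877\right) \frac{6411}{65494775} = - \frac{101787447}{65494775}$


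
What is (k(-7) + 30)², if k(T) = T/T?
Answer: 961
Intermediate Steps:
k(T) = 1
(k(-7) + 30)² = (1 + 30)² = 31² = 961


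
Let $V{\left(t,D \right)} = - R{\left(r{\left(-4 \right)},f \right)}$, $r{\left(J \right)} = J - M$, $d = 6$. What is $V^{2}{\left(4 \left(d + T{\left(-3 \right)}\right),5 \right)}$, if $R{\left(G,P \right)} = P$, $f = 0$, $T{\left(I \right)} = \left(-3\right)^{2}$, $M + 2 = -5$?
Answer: $0$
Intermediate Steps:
$M = -7$ ($M = -2 - 5 = -7$)
$T{\left(I \right)} = 9$
$r{\left(J \right)} = 7 + J$ ($r{\left(J \right)} = J - -7 = J + 7 = 7 + J$)
$V{\left(t,D \right)} = 0$ ($V{\left(t,D \right)} = \left(-1\right) 0 = 0$)
$V^{2}{\left(4 \left(d + T{\left(-3 \right)}\right),5 \right)} = 0^{2} = 0$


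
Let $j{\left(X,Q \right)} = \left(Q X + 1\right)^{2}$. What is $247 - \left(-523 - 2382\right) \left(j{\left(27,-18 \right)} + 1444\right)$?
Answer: $687523692$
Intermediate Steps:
$j{\left(X,Q \right)} = \left(1 + Q X\right)^{2}$
$247 - \left(-523 - 2382\right) \left(j{\left(27,-18 \right)} + 1444\right) = 247 - \left(-523 - 2382\right) \left(\left(1 - 486\right)^{2} + 1444\right) = 247 - - 2905 \left(\left(1 - 486\right)^{2} + 1444\right) = 247 - - 2905 \left(\left(-485\right)^{2} + 1444\right) = 247 - - 2905 \left(235225 + 1444\right) = 247 - \left(-2905\right) 236669 = 247 - -687523445 = 247 + 687523445 = 687523692$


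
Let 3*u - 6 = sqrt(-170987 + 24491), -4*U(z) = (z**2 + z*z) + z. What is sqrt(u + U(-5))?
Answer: sqrt(-333 + 96*I*sqrt(2289))/6 ≈ 7.7028 + 8.2815*I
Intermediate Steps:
U(z) = -z**2/2 - z/4 (U(z) = -((z**2 + z*z) + z)/4 = -((z**2 + z**2) + z)/4 = -(2*z**2 + z)/4 = -(z + 2*z**2)/4 = -z**2/2 - z/4)
u = 2 + 8*I*sqrt(2289)/3 (u = 2 + sqrt(-170987 + 24491)/3 = 2 + sqrt(-146496)/3 = 2 + (8*I*sqrt(2289))/3 = 2 + 8*I*sqrt(2289)/3 ≈ 2.0 + 127.58*I)
sqrt(u + U(-5)) = sqrt((2 + 8*I*sqrt(2289)/3) - 1/4*(-5)*(1 + 2*(-5))) = sqrt((2 + 8*I*sqrt(2289)/3) - 1/4*(-5)*(1 - 10)) = sqrt((2 + 8*I*sqrt(2289)/3) - 1/4*(-5)*(-9)) = sqrt((2 + 8*I*sqrt(2289)/3) - 45/4) = sqrt(-37/4 + 8*I*sqrt(2289)/3)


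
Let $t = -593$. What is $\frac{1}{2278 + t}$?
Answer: $\frac{1}{1685} \approx 0.00059347$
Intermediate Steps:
$\frac{1}{2278 + t} = \frac{1}{2278 - 593} = \frac{1}{1685}$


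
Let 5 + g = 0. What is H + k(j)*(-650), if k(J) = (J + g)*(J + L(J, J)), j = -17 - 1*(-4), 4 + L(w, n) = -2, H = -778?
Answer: -223078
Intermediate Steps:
g = -5 (g = -5 + 0 = -5)
L(w, n) = -6 (L(w, n) = -4 - 2 = -6)
j = -13 (j = -17 + 4 = -13)
k(J) = (-6 + J)*(-5 + J) (k(J) = (J - 5)*(J - 6) = (-5 + J)*(-6 + J) = (-6 + J)*(-5 + J))
H + k(j)*(-650) = -778 + (30 + (-13)**2 - 11*(-13))*(-650) = -778 + (30 + 169 + 143)*(-650) = -778 + 342*(-650) = -778 - 222300 = -223078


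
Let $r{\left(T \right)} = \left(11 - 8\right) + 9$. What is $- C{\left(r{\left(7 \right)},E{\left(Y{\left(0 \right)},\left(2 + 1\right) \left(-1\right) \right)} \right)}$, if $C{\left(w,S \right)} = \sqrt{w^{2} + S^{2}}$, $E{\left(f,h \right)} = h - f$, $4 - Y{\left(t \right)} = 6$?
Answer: $- \sqrt{145} \approx -12.042$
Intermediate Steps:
$r{\left(T \right)} = 12$ ($r{\left(T \right)} = 3 + 9 = 12$)
$Y{\left(t \right)} = -2$ ($Y{\left(t \right)} = 4 - 6 = -2$)
$C{\left(w,S \right)} = \sqrt{S^{2} + w^{2}}$
$- C{\left(r{\left(7 \right)},E{\left(Y{\left(0 \right)},\left(2 + 1\right) \left(-1\right) \right)} \right)} = - \sqrt{\left(\left(2 + 1\right) \left(-1\right) - -2\right)^{2} + 12^{2}} = - \sqrt{\left(3 \left(-1\right) + 2\right)^{2} + 144} = - \sqrt{\left(-3 + 2\right)^{2} + 144} = - \sqrt{\left(-1\right)^{2} + 144} = - \sqrt{1 + 144} = - \sqrt{145}$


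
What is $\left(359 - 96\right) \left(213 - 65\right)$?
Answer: $38924$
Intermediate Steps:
$\left(359 - 96\right) \left(213 - 65\right) = 263 \cdot 148 = 38924$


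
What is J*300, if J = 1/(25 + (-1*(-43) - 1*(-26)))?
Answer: 150/47 ≈ 3.1915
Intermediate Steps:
J = 1/94 (J = 1/(25 + (43 + 26)) = 1/(25 + 69) = 1/94 ≈ 0.010638)
J*300 = (1/94)*300 = 150/47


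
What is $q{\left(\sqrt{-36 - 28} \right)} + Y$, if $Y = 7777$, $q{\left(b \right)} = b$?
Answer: $7777 + 8 i \approx 7777.0 + 8.0 i$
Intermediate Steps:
$q{\left(\sqrt{-36 - 28} \right)} + Y = \sqrt{-36 - 28} + 7777 = \sqrt{-64} + 7777 = 8 i + 7777 = 7777 + 8 i$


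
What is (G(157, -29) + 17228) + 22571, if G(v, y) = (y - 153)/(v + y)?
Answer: 2547045/64 ≈ 39798.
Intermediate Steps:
G(v, y) = (-153 + y)/(v + y)
(G(157, -29) + 17228) + 22571 = ((-153 - 29)/(157 - 29) + 17228) + 22571 = (-182/128 + 17228) + 22571 = ((1/128)*(-182) + 17228) + 22571 = (-91/64 + 17228) + 22571 = 1102501/64 + 22571 = 2547045/64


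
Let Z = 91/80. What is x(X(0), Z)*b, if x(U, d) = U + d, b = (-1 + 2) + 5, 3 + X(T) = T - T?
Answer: -447/40 ≈ -11.175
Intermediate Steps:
X(T) = -3 (X(T) = -3 + (T - T) = -3 + 0 = -3)
Z = 91/80 (Z = 91*(1/80) = 91/80 ≈ 1.1375)
b = 6 (b = 1 + 5 = 6)
x(X(0), Z)*b = (-3 + 91/80)*6 = -149/80*6 = -447/40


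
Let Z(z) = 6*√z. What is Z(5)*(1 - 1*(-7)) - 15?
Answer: -15 + 48*√5 ≈ 92.331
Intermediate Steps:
Z(5)*(1 - 1*(-7)) - 15 = (6*√5)*(1 - 1*(-7)) - 15 = (6*√5)*(1 + 7) - 15 = (6*√5)*8 - 15 = 48*√5 - 15 = -15 + 48*√5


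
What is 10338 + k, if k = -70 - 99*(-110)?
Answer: 21158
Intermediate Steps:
k = 10820 (k = -70 + 10890 = 10820)
10338 + k = 10338 + 10820 = 21158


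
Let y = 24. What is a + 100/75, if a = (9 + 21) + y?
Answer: 166/3 ≈ 55.333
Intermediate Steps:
a = 54 (a = (9 + 21) + 24 = 30 + 24 = 54)
a + 100/75 = 54 + 100/75 = 54 + (1/75)*100 = 54 + 4/3 = 166/3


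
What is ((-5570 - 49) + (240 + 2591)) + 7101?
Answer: 4313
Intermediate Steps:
((-5570 - 49) + (240 + 2591)) + 7101 = (-5619 + 2831) + 7101 = -2788 + 7101 = 4313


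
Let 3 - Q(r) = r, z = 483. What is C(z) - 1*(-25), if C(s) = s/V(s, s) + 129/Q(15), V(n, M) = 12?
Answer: 109/2 ≈ 54.500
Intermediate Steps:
Q(r) = 3 - r
C(s) = -43/4 + s/12 (C(s) = s/12 + 129/(3 - 1*15) = s*(1/12) + 129/(3 - 15) = s/12 + 129/(-12) = s/12 + 129*(-1/12) = s/12 - 43/4 = -43/4 + s/12)
C(z) - 1*(-25) = (-43/4 + (1/12)*483) - 1*(-25) = (-43/4 + 161/4) + 25 = 59/2 + 25 = 109/2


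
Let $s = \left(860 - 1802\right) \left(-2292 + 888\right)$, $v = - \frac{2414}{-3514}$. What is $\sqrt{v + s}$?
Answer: $\frac{\sqrt{4082834342531}}{1757} \approx 1150.0$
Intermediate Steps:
$v = \frac{1207}{1757}$ ($v = \left(-2414\right) \left(- \frac{1}{3514}\right) = \frac{1207}{1757} \approx 0.68697$)
$s = 1322568$ ($s = \left(-942\right) \left(-1404\right) = 1322568$)
$\sqrt{v + s} = \sqrt{\frac{1207}{1757} + 1322568} = \sqrt{\frac{2323753183}{1757}} = \frac{\sqrt{4082834342531}}{1757}$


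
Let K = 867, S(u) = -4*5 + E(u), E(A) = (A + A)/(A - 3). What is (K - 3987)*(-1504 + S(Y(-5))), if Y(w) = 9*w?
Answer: 4749030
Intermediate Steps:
E(A) = 2*A/(-3 + A) (E(A) = (2*A)/(-3 + A) = 2*A/(-3 + A))
S(u) = -20 + 2*u/(-3 + u) (S(u) = -4*5 + 2*u/(-3 + u) = -20 + 2*u/(-3 + u))
(K - 3987)*(-1504 + S(Y(-5))) = (867 - 3987)*(-1504 + 6*(10 - 27*(-5))/(-3 + 9*(-5))) = -3120*(-1504 + 6*(10 - 3*(-45))/(-3 - 45)) = -3120*(-1504 + 6*(10 + 135)/(-48)) = -3120*(-1504 + 6*(-1/48)*145) = -3120*(-1504 - 145/8) = -3120*(-12177/8) = 4749030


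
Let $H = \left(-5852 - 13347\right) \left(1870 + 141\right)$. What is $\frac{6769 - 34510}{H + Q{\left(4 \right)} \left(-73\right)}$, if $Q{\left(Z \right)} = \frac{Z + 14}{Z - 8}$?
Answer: $\frac{7926}{11031103} \approx 0.00071851$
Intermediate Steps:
$H = -38609189$ ($H = \left(-19199\right) 2011 = -38609189$)
$Q{\left(Z \right)} = \frac{14 + Z}{-8 + Z}$
$\frac{6769 - 34510}{H + Q{\left(4 \right)} \left(-73\right)} = \frac{6769 - 34510}{-38609189 + \frac{14 + 4}{-8 + 4} \left(-73\right)} = - \frac{27741}{-38609189 + \frac{1}{-4} \cdot 18 \left(-73\right)} = - \frac{27741}{-38609189 + \left(- \frac{1}{4}\right) 18 \left(-73\right)} = - \frac{27741}{-38609189 - - \frac{657}{2}} = - \frac{27741}{-38609189 + \frac{657}{2}} = - \frac{27741}{- \frac{77217721}{2}} = \left(-27741\right) \left(- \frac{2}{77217721}\right) = \frac{7926}{11031103}$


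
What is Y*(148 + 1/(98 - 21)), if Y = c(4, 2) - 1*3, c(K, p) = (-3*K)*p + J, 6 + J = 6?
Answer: -307719/77 ≈ -3996.4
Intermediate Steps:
J = 0 (J = -6 + 6 = 0)
c(K, p) = -3*K*p (c(K, p) = (-3*K)*p + 0 = -3*K*p + 0 = -3*K*p)
Y = -27 (Y = -3*4*2 - 1*3 = -24 - 3 = -27)
Y*(148 + 1/(98 - 21)) = -27*(148 + 1/(98 - 21)) = -27*(148 + 1/77) = -27*11397/77 = -307719/77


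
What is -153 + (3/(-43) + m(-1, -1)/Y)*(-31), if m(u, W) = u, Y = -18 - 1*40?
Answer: -377521/2494 ≈ -151.37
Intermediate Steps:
Y = -58 (Y = -18 - 40 = -58)
-153 + (3/(-43) + m(-1, -1)/Y)*(-31) = -153 + (3/(-43) - 1/(-58))*(-31) = -153 + (3*(-1/43) - 1*(-1/58))*(-31) = -153 + (-3/43 + 1/58)*(-31) = -153 - 131/2494*(-31) = -153 + 4061/2494 = -377521/2494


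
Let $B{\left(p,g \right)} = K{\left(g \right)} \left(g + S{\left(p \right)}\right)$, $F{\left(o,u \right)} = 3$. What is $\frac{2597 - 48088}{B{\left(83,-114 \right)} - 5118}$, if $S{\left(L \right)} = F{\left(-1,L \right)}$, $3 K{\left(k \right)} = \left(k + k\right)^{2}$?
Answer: $\frac{45491}{1928526} \approx 0.023588$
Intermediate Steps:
$K{\left(k \right)} = \frac{4 k^{2}}{3}$ ($K{\left(k \right)} = \frac{\left(k + k\right)^{2}}{3} = \frac{\left(2 k\right)^{2}}{3} = \frac{4 k^{2}}{3}$)
$S{\left(L \right)} = 3$
$B{\left(p,g \right)} = \frac{4 g^{2} \left(3 + g\right)}{3}$ ($B{\left(p,g \right)} = \frac{4 g^{2}}{3} \left(g + 3\right) = \frac{4 g^{2}}{3} \left(3 + g\right) = \frac{4 g^{2} \left(3 + g\right)}{3}$)
$\frac{2597 - 48088}{B{\left(83,-114 \right)} - 5118} = \frac{2597 - 48088}{\frac{4 \left(-114\right)^{2} \left(3 - 114\right)}{3} - 5118} = - \frac{45491}{\frac{4}{3} \cdot 12996 \left(-111\right) - 5118} = - \frac{45491}{-1923408 - 5118} = - \frac{45491}{-1928526} = \left(-45491\right) \left(- \frac{1}{1928526}\right) = \frac{45491}{1928526}$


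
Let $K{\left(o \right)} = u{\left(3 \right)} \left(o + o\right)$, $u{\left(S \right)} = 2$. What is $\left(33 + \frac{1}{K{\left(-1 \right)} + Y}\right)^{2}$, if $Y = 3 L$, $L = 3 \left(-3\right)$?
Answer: $\frac{1044484}{961} \approx 1086.9$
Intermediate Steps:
$L = -9$
$K{\left(o \right)} = 4 o$ ($K{\left(o \right)} = 2 \left(o + o\right) = 2 \cdot 2 o = 4 o$)
$Y = -27$ ($Y = 3 \left(-9\right) = -27$)
$\left(33 + \frac{1}{K{\left(-1 \right)} + Y}\right)^{2} = \left(33 + \frac{1}{4 \left(-1\right) - 27}\right)^{2} = \left(33 + \frac{1}{-4 - 27}\right)^{2} = \left(33 + \frac{1}{-31}\right)^{2} = \left(33 - \frac{1}{31}\right)^{2} = \left(\frac{1022}{31}\right)^{2} = \frac{1044484}{961}$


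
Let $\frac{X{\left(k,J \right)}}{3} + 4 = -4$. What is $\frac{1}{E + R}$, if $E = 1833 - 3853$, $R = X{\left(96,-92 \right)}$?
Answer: $- \frac{1}{2044} \approx -0.00048924$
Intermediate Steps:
$X{\left(k,J \right)} = -24$ ($X{\left(k,J \right)} = -12 + 3 \left(-4\right) = -12 - 12 = -24$)
$R = -24$
$E = -2020$
$\frac{1}{E + R} = \frac{1}{-2020 - 24} = \frac{1}{-2044} = - \frac{1}{2044}$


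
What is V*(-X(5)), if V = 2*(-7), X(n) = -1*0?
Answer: 0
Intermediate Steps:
X(n) = 0
V = -14
V*(-X(5)) = -(-14)*0 = -14*0 = 0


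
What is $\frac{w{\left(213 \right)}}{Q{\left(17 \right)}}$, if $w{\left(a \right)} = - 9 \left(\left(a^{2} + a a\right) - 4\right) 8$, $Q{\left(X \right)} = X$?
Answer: $- \frac{6532848}{17} \approx -3.8429 \cdot 10^{5}$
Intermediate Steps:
$w{\left(a \right)} = 288 - 144 a^{2}$ ($w{\left(a \right)} = - 9 \left(\left(a^{2} + a^{2}\right) - 4\right) 8 = - 9 \left(2 a^{2} - 4\right) 8 = - 9 \left(-4 + 2 a^{2}\right) 8 = \left(36 - 18 a^{2}\right) 8 = 288 - 144 a^{2}$)
$\frac{w{\left(213 \right)}}{Q{\left(17 \right)}} = \frac{288 - 144 \cdot 213^{2}}{17} = \left(288 - 6533136\right) \frac{1}{17} = \left(-6532848\right) \frac{1}{17} = - \frac{6532848}{17}$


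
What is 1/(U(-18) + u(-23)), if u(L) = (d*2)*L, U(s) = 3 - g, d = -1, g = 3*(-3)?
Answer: 1/58 ≈ 0.017241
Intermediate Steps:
g = -9
U(s) = 12 (U(s) = 3 - 1*(-9) = 3 + 9 = 12)
u(L) = -2*L (u(L) = (-1*2)*L = -2*L)
1/(U(-18) + u(-23)) = 1/(12 - 2*(-23)) = 1/(12 + 46) = 1/58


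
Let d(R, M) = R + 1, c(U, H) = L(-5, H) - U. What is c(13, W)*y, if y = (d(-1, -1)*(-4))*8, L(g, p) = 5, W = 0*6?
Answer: 0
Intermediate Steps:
W = 0
c(U, H) = 5 - U
d(R, M) = 1 + R
y = 0 (y = ((1 - 1)*(-4))*8 = (0*(-4))*8 = 0*8 = 0)
c(13, W)*y = (5 - 1*13)*0 = (5 - 13)*0 = -8*0 = 0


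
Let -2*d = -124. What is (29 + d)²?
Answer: 8281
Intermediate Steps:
d = 62 (d = -½*(-124) = 62)
(29 + d)² = (29 + 62)² = 91² = 8281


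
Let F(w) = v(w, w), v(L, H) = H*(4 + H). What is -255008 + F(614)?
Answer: 124444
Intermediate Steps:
F(w) = w*(4 + w)
-255008 + F(614) = -255008 + 614*(4 + 614) = -255008 + 614*618 = -255008 + 379452 = 124444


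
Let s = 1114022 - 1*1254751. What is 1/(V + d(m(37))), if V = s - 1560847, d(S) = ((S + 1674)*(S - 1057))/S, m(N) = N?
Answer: -37/64703532 ≈ -5.7184e-7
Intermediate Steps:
s = -140729 (s = 1114022 - 1254751 = -140729)
d(S) = (-1057 + S)*(1674 + S)/S (d(S) = ((1674 + S)*(-1057 + S))/S = ((-1057 + S)*(1674 + S))/S = (-1057 + S)*(1674 + S)/S)
V = -1701576 (V = -140729 - 1560847 = -1701576)
1/(V + d(m(37))) = 1/(-1701576 + (617 + 37 - 1769418/37)) = 1/(-1701576 - 1745220/37) = 1/(-64703532/37) = -37/64703532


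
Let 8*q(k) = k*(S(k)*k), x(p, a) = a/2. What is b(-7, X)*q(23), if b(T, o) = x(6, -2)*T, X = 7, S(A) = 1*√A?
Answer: 3703*√23/8 ≈ 2219.9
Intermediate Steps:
x(p, a) = a/2 (x(p, a) = a*(½) = a/2)
S(A) = √A
b(T, o) = -T (b(T, o) = ((½)*(-2))*T = -T)
q(k) = k^(5/2)/8 (q(k) = (k*(√k*k))/8 = (k*k^(3/2))/8 = k^(5/2)/8)
b(-7, X)*q(23) = (-1*(-7))*(23^(5/2)/8) = 7*((529*√23)/8) = 7*(529*√23/8) = 3703*√23/8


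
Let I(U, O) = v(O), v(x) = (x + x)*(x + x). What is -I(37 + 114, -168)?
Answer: -112896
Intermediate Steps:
v(x) = 4*x**2 (v(x) = (2*x)*(2*x) = 4*x**2)
I(U, O) = 4*O**2
-I(37 + 114, -168) = -4*(-168)**2 = -4*28224 = -1*112896 = -112896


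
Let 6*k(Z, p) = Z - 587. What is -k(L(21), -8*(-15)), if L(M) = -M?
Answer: 304/3 ≈ 101.33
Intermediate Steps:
k(Z, p) = -587/6 + Z/6 (k(Z, p) = (Z - 587)/6 = (-587 + Z)/6 = -587/6 + Z/6)
-k(L(21), -8*(-15)) = -(-587/6 + (-1*21)/6) = -(-587/6 + (⅙)*(-21)) = -(-587/6 - 7/2) = -1*(-304/3) = 304/3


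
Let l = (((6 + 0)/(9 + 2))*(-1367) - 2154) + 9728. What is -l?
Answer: -75112/11 ≈ -6828.4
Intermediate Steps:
l = 75112/11 (l = ((6/11)*(-1367) - 2154) + 9728 = (-8202/11 - 2154) + 9728 = -31896/11 + 9728 = 75112/11 ≈ 6828.4)
-l = -1*75112/11 = -75112/11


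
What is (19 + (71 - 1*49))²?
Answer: 1681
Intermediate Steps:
(19 + (71 - 1*49))² = (19 + (71 - 49))² = (19 + 22)² = 41² = 1681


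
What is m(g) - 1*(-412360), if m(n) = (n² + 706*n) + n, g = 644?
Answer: 1282404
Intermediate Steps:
m(n) = n² + 707*n
m(g) - 1*(-412360) = 644*(707 + 644) - 1*(-412360) = 644*1351 + 412360 = 870044 + 412360 = 1282404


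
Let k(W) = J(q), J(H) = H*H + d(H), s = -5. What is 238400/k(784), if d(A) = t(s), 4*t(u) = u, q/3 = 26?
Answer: 953600/24331 ≈ 39.193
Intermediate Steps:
q = 78 (q = 3*26 = 78)
t(u) = u/4
d(A) = -5/4 (d(A) = (1/4)*(-5) = -5/4)
J(H) = -5/4 + H**2 (J(H) = H*H - 5/4 = H**2 - 5/4 = -5/4 + H**2)
k(W) = 24331/4 (k(W) = -5/4 + 78**2 = -5/4 + 6084 = 24331/4)
238400/k(784) = 238400/(24331/4) = 238400*(4/24331) = 953600/24331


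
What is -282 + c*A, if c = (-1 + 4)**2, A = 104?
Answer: 654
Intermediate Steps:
c = 9 (c = 3**2 = 9)
-282 + c*A = -282 + 9*104 = -282 + 936 = 654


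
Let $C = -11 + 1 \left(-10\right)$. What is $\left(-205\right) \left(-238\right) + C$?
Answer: $48769$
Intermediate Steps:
$C = -21$ ($C = -11 - 10 = -21$)
$\left(-205\right) \left(-238\right) + C = \left(-205\right) \left(-238\right) - 21 = 48790 - 21 = 48769$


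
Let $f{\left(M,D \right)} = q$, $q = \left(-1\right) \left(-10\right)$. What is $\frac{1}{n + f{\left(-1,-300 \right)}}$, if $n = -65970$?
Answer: $- \frac{1}{65960} \approx -1.5161 \cdot 10^{-5}$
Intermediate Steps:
$q = 10$
$f{\left(M,D \right)} = 10$
$\frac{1}{n + f{\left(-1,-300 \right)}} = \frac{1}{-65970 + 10} = \frac{1}{-65960} = - \frac{1}{65960}$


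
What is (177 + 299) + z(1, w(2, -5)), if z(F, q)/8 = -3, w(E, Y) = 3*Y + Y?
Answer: 452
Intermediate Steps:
w(E, Y) = 4*Y
z(F, q) = -24 (z(F, q) = 8*(-3) = -24)
(177 + 299) + z(1, w(2, -5)) = (177 + 299) - 24 = 476 - 24 = 452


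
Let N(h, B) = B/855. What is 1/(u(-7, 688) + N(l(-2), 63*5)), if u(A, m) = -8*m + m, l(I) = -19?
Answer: -19/91497 ≈ -0.00020766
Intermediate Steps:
u(A, m) = -7*m
N(h, B) = B/855 (N(h, B) = B*(1/855) = B/855)
1/(u(-7, 688) + N(l(-2), 63*5)) = 1/(-7*688 + (63*5)/855) = 1/(-4816 + (1/855)*315) = 1/(-4816 + 7/19) = 1/(-91497/19) = -19/91497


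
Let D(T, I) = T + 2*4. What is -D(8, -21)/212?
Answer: -4/53 ≈ -0.075472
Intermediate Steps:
D(T, I) = 8 + T (D(T, I) = T + 8 = 8 + T)
-D(8, -21)/212 = -(8 + 8)/212 = -1*16*(1/212) = -16*1/212 = -4/53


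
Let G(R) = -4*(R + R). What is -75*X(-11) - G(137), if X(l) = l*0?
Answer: 1096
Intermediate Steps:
X(l) = 0
G(R) = -8*R
-75*X(-11) - G(137) = -75*0 - (-8)*137 = 0 - 1*(-1096) = 0 + 1096 = 1096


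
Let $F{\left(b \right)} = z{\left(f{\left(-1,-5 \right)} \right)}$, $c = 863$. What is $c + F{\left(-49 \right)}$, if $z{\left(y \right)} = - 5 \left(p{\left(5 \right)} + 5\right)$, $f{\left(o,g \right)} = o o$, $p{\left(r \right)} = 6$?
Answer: $808$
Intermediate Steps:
$f{\left(o,g \right)} = o^{2}$
$z{\left(y \right)} = -55$ ($z{\left(y \right)} = - 5 \left(6 + 5\right) = \left(-5\right) 11 = -55$)
$F{\left(b \right)} = -55$
$c + F{\left(-49 \right)} = 863 - 55 = 808$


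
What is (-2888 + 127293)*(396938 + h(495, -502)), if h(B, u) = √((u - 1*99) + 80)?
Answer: 49381071890 + 124405*I*√521 ≈ 4.9381e+10 + 2.8396e+6*I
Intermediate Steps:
h(B, u) = √(-19 + u) (h(B, u) = √((u - 99) + 80) = √((-99 + u) + 80) = √(-19 + u))
(-2888 + 127293)*(396938 + h(495, -502)) = (-2888 + 127293)*(396938 + √(-19 - 502)) = 124405*(396938 + √(-521)) = 124405*(396938 + I*√521) = 49381071890 + 124405*I*√521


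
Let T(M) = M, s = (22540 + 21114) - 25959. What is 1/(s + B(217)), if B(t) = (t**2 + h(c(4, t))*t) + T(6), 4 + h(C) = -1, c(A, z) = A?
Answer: 1/63705 ≈ 1.5697e-5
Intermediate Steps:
s = 17695 (s = 43654 - 25959 = 17695)
h(C) = -5 (h(C) = -4 - 1 = -5)
B(t) = 6 + t**2 - 5*t (B(t) = (t**2 - 5*t) + 6 = 6 + t**2 - 5*t)
1/(s + B(217)) = 1/(17695 + (6 + 217**2 - 5*217)) = 1/(17695 + (6 + 47089 - 1085)) = 1/(17695 + 46010) = 1/63705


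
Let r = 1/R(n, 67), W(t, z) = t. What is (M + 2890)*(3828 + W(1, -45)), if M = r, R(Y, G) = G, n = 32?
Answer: 741413099/67 ≈ 1.1066e+7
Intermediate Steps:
r = 1/67 ≈ 0.014925
M = 1/67 ≈ 0.014925
(M + 2890)*(3828 + W(1, -45)) = (1/67 + 2890)*(3828 + 1) = (193631/67)*3829 = 741413099/67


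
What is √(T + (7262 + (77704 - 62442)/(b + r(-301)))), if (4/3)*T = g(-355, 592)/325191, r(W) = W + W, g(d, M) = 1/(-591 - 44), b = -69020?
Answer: √166770066028985629417854216605/4792228118090 ≈ 85.216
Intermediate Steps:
g(d, M) = -1/635 (g(d, M) = 1/(-635) = -1/635)
r(W) = 2*W
T = -1/275328380 (T = 3*(-1/635/325191)/4 = 3*(-1/635*1/325191)/4 = (¾)*(-1/206496285) = -1/275328380 ≈ -3.6320e-9)
√(T + (7262 + (77704 - 62442)/(b + r(-301)))) = √(-1/275328380 + (7262 + (77704 - 62442)/(-69020 + 2*(-301)))) = √(-1/275328380 + (7262 + 15262/(-69020 - 602))) = √(-1/275328380 + (7262 + 15262/(-69622))) = √(-1/275328380 + (7262 + 15262*(-1/69622))) = √(-1/275328380 + (7262 - 7631/34811)) = √(-1/275328380 + 252789851/34811) = √(69600220156236569/9584456236180) = √166770066028985629417854216605/4792228118090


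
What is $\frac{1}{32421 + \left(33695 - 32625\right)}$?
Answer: $\frac{1}{33491} \approx 2.9859 \cdot 10^{-5}$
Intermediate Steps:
$\frac{1}{32421 + \left(33695 - 32625\right)} = \frac{1}{32421 + 1070} = \frac{1}{33491}$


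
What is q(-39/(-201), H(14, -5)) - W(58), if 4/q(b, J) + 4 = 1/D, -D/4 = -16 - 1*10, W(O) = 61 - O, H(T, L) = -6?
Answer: -1661/415 ≈ -4.0024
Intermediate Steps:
D = 104 (D = -4*(-16 - 1*10) = -4*(-16 - 10) = -4*(-26) = 104)
q(b, J) = -416/415 (q(b, J) = 4/(-4 + 1/104) = 4/(-415/104) = 4*(-104/415) = -416/415)
q(-39/(-201), H(14, -5)) - W(58) = -416/415 - (61 - 1*58) = -416/415 - (61 - 58) = -416/415 - 1*3 = -416/415 - 3 = -1661/415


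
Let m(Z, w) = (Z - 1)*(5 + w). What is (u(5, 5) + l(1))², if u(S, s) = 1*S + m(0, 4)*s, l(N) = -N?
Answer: 1681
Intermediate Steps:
m(Z, w) = (-1 + Z)*(5 + w)
u(S, s) = S - 9*s (u(S, s) = 1*S + (-5 - 1*4 + 5*0 + 0*4)*s = S + (-5 - 4 + 0 + 0)*s = S - 9*s)
(u(5, 5) + l(1))² = ((5 - 9*5) - 1*1)² = ((5 - 45) - 1)² = (-40 - 1)² = (-41)² = 1681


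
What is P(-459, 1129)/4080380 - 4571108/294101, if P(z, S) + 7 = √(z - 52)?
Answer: -18651859719747/1200043838380 + I*√511/4080380 ≈ -15.543 + 5.54e-6*I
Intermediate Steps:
P(z, S) = -7 + √(-52 + z) (P(z, S) = -7 + √(z - 52) = -7 + √(-52 + z))
P(-459, 1129)/4080380 - 4571108/294101 = (-7 + √(-52 - 459))/4080380 - 4571108/294101 = (-7 + √(-511))*(1/4080380) - 4571108*1/294101 = (-7 + I*√511)*(1/4080380) - 4571108/294101 = (-7/4080380 + I*√511/4080380) - 4571108/294101 = -18651859719747/1200043838380 + I*√511/4080380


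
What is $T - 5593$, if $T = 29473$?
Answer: $23880$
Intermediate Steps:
$T - 5593 = 29473 - 5593 = 23880$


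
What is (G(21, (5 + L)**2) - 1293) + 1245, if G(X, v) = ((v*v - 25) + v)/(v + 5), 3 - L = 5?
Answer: -607/14 ≈ -43.357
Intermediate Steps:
L = -2 (L = 3 - 1*5 = 3 - 5 = -2)
G(X, v) = (-25 + v + v**2)/(5 + v) (G(X, v) = ((v**2 - 25) + v)/(5 + v) = ((-25 + v**2) + v)/(5 + v) = (-25 + v + v**2)/(5 + v))
(G(21, (5 + L)**2) - 1293) + 1245 = ((-25 + (5 - 2)**2 + ((5 - 2)**2)**2)/(5 + (5 - 2)**2) - 1293) + 1245 = ((-25 + 3**2 + (3**2)**2)/(5 + 3**2) - 1293) + 1245 = ((-25 + 9 + 9**2)/(5 + 9) - 1293) + 1245 = ((-25 + 9 + 81)/14 - 1293) + 1245 = ((1/14)*65 - 1293) + 1245 = (65/14 - 1293) + 1245 = -18037/14 + 1245 = -607/14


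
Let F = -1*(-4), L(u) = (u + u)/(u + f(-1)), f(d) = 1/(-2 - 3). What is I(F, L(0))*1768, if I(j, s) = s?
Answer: 0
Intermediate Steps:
f(d) = -⅕ (f(d) = 1/(-5) = -⅕)
L(u) = 2*u/(-⅕ + u) (L(u) = (u + u)/(u - ⅕) = (2*u)/(-⅕ + u) = 2*u/(-⅕ + u))
F = 4
I(F, L(0))*1768 = (10*0/(-1 + 5*0))*1768 = (10*0/(-1 + 0))*1768 = (10*0/(-1))*1768 = (10*0*(-1))*1768 = 0*1768 = 0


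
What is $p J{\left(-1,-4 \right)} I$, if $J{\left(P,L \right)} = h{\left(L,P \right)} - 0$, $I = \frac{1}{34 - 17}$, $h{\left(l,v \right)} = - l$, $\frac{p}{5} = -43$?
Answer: $- \frac{860}{17} \approx -50.588$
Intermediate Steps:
$p = -215$ ($p = 5 \left(-43\right) = -215$)
$I = \frac{1}{17} \approx 0.058824$
$J{\left(P,L \right)} = - L$ ($J{\left(P,L \right)} = - L - 0 = - L + 0 = - L$)
$p J{\left(-1,-4 \right)} I = - 215 \left(\left(-1\right) \left(-4\right)\right) \frac{1}{17} = \left(-215\right) 4 \cdot \frac{1}{17} = \left(-860\right) \frac{1}{17} = - \frac{860}{17}$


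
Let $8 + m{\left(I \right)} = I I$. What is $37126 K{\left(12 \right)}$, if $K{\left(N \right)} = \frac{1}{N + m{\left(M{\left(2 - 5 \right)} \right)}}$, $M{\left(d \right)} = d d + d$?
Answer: $\frac{18563}{20} \approx 928.15$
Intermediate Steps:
$M{\left(d \right)} = d + d^{2}$ ($M{\left(d \right)} = d^{2} + d = d + d^{2}$)
$m{\left(I \right)} = -8 + I^{2}$ ($m{\left(I \right)} = -8 + I I = -8 + I^{2}$)
$K{\left(N \right)} = \frac{1}{28 + N}$ ($K{\left(N \right)} = \frac{1}{N - \left(8 - \left(\left(2 - 5\right) \left(1 + \left(2 - 5\right)\right)\right)^{2}\right)} = \frac{1}{N - \left(8 - \left(- 3 \left(1 - 3\right)\right)^{2}\right)} = \frac{1}{N - \left(8 - \left(\left(-3\right) \left(-2\right)\right)^{2}\right)} = \frac{1}{N - \left(8 - 6^{2}\right)} = \frac{1}{N + \left(-8 + 36\right)} = \frac{1}{N + 28} = \frac{1}{28 + N}$)
$37126 K{\left(12 \right)} = \frac{37126}{28 + 12} = \frac{37126}{40} = 37126 \cdot \frac{1}{40} = \frac{18563}{20}$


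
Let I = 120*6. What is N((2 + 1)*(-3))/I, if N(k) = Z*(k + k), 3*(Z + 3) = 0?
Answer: 3/40 ≈ 0.075000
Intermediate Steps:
Z = -3 (Z = -3 + (1/3)*0 = -3 + 0 = -3)
I = 720
N(k) = -6*k (N(k) = -3*(k + k) = -6*k)
N((2 + 1)*(-3))/I = -6*(2 + 1)*(-3)/720 = -18*(-3)*(1/720) = -6*(-9)*(1/720) = 54*(1/720) = 3/40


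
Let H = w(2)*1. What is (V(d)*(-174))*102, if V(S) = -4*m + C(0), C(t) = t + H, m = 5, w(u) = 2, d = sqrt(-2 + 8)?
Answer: 319464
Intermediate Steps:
d = sqrt(6) ≈ 2.4495
H = 2 (H = 2*1 = 2)
C(t) = 2 + t (C(t) = t + 2 = 2 + t)
V(S) = -18 (V(S) = -4*5 + (2 + 0) = -20 + 2 = -18)
(V(d)*(-174))*102 = -18*(-174)*102 = 3132*102 = 319464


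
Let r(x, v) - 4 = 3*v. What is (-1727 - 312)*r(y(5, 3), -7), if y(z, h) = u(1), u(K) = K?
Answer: 34663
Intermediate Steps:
y(z, h) = 1
r(x, v) = 4 + 3*v
(-1727 - 312)*r(y(5, 3), -7) = (-1727 - 312)*(4 + 3*(-7)) = -2039*(4 - 21) = -2039*(-17) = 34663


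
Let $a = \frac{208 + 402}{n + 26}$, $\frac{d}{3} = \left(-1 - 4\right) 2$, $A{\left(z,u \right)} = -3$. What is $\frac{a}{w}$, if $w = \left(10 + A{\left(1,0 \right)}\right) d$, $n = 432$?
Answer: $- \frac{61}{9618} \approx -0.0063423$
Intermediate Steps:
$d = -30$ ($d = 3 \left(-1 - 4\right) 2 = 3 \left(\left(-5\right) 2\right) = 3 \left(-10\right) = -30$)
$a = \frac{305}{229}$ ($a = \frac{208 + 402}{432 + 26} = \frac{610}{458} = 610 \cdot \frac{1}{458} = \frac{305}{229} \approx 1.3319$)
$w = -210$ ($w = \left(10 - 3\right) \left(-30\right) = 7 \left(-30\right) = -210$)
$\frac{a}{w} = \frac{305}{229 \left(-210\right)} = \frac{305}{229} \left(- \frac{1}{210}\right) = - \frac{61}{9618}$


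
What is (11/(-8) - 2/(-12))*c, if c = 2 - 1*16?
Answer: 203/12 ≈ 16.917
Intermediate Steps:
c = -14 (c = 2 - 16 = -14)
(11/(-8) - 2/(-12))*c = (11/(-8) - 2/(-12))*(-14) = (11*(-1/8) - 2*(-1/12))*(-14) = (-11/8 + 1/6)*(-14) = -29/24*(-14) = 203/12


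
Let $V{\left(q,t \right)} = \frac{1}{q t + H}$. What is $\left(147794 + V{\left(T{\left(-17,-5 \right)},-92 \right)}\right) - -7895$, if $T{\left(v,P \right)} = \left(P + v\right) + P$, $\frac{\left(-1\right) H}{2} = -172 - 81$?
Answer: $\frac{465510111}{2990} \approx 1.5569 \cdot 10^{5}$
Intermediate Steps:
$H = 506$ ($H = - 2 \left(-172 - 81\right) = \left(-2\right) \left(-253\right) = 506$)
$T{\left(v,P \right)} = v + 2 P$
$V{\left(q,t \right)} = \frac{1}{506 + q t}$ ($V{\left(q,t \right)} = \frac{1}{q t + 506} = \frac{1}{506 + q t}$)
$\left(147794 + V{\left(T{\left(-17,-5 \right)},-92 \right)}\right) - -7895 = \left(147794 + \frac{1}{506 + \left(-17 + 2 \left(-5\right)\right) \left(-92\right)}\right) - -7895 = \left(147794 + \frac{1}{506 + \left(-17 - 10\right) \left(-92\right)}\right) + 7895 = \left(147794 + \frac{1}{506 - -2484}\right) + 7895 = \left(147794 + \frac{1}{506 + 2484}\right) + 7895 = \left(147794 + \frac{1}{2990}\right) + 7895 = \frac{441904061}{2990} + 7895 = \frac{465510111}{2990}$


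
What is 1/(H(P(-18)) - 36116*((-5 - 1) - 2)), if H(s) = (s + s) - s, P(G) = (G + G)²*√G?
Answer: -I/(-288928*I + 3888*√2) ≈ 3.4598e-6 - 6.5842e-8*I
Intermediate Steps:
P(G) = 4*G^(5/2) (P(G) = (2*G)²*√G = (4*G²)*√G = 4*G^(5/2))
H(s) = s (H(s) = 2*s - s = s)
1/(H(P(-18)) - 36116*((-5 - 1) - 2)) = 1/(4*(-18)^(5/2) - 36116*((-5 - 1) - 2)) = 1/(4*(972*I*√2) - 36116*(-6 - 2)) = 1/(3888*I*√2 - 36116*(-8)) = 1/(3888*I*√2 + 288928) = 1/(288928 + 3888*I*√2)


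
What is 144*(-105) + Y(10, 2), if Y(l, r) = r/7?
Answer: -105838/7 ≈ -15120.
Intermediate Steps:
Y(l, r) = r/7 (Y(l, r) = r*(⅐) = r/7)
144*(-105) + Y(10, 2) = 144*(-105) + (⅐)*2 = -15120 + 2/7 = -105838/7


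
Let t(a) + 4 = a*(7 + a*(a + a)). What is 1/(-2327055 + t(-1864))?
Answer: -1/12955261195 ≈ -7.7189e-11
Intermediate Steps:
t(a) = -4 + a*(7 + 2*a²) (t(a) = -4 + a*(7 + a*(a + a)) = -4 + a*(7 + a*(2*a)) = -4 + a*(7 + 2*a²))
1/(-2327055 + t(-1864)) = 1/(-2327055 + (-4 + 2*(-1864)³ + 7*(-1864))) = 1/(-2327055 + (-4 + 2*(-6476460544) - 13048)) = 1/(-2327055 + (-4 - 12952921088 - 13048)) = 1/(-2327055 - 12952934140) = 1/(-12955261195) = -1/12955261195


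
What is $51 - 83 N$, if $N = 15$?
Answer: $-1194$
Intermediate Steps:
$51 - 83 N = 51 - 1245 = -1194$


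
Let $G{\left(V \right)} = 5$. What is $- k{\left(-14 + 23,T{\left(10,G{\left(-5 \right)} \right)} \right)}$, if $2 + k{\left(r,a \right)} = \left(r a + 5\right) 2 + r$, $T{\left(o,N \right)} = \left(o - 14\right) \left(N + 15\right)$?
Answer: $1423$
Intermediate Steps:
$T{\left(o,N \right)} = \left(-14 + o\right) \left(15 + N\right)$
$k{\left(r,a \right)} = 8 + r + 2 a r$ ($k{\left(r,a \right)} = -2 + \left(\left(r a + 5\right) 2 + r\right) = -2 + \left(\left(a r + 5\right) 2 + r\right) = -2 + \left(\left(5 + a r\right) 2 + r\right) = -2 + \left(\left(10 + 2 a r\right) + r\right) = -2 + \left(10 + r + 2 a r\right) = 8 + r + 2 a r$)
$- k{\left(-14 + 23,T{\left(10,G{\left(-5 \right)} \right)} \right)} = - (8 + \left(-14 + 23\right) + 2 \left(-210 - 70 + 15 \cdot 10 + 5 \cdot 10\right) \left(-14 + 23\right)) = - (8 + 9 + 2 \left(-210 - 70 + 150 + 50\right) 9) = - (8 + 9 + 2 \left(-80\right) 9) = - (8 + 9 - 1440) = \left(-1\right) \left(-1423\right) = 1423$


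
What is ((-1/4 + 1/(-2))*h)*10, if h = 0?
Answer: 0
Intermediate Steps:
((-1/4 + 1/(-2))*h)*10 = ((-1/4 + 1/(-2))*0)*10 = ((-1*¼ + 1*(-½))*0)*10 = ((-¼ - ½)*0)*10 = -¾*0*10 = 0*10 = 0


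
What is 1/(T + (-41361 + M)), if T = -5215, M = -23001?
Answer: -1/69577 ≈ -1.4373e-5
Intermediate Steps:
1/(T + (-41361 + M)) = 1/(-5215 + (-41361 - 23001)) = 1/(-5215 - 64362) = 1/(-69577) = -1/69577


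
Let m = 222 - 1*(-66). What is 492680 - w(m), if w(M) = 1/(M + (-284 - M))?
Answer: 139921121/284 ≈ 4.9268e+5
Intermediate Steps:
m = 288 (m = 222 + 66 = 288)
w(M) = -1/284 (w(M) = 1/(-284) = -1/284)
492680 - w(m) = 492680 - 1*(-1/284) = 492680 + 1/284 = 139921121/284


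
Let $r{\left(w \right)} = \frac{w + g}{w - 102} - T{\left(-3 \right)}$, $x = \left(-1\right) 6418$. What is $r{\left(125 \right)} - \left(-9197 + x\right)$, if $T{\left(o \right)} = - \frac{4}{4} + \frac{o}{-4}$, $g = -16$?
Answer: $\frac{1437039}{92} \approx 15620.0$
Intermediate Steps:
$T{\left(o \right)} = -1 - \frac{o}{4}$ ($T{\left(o \right)} = \left(-4\right) \frac{1}{4} + o \left(- \frac{1}{4}\right) = -1 - \frac{o}{4}$)
$x = -6418$
$r{\left(w \right)} = \frac{1}{4} + \frac{-16 + w}{-102 + w}$ ($r{\left(w \right)} = \frac{w - 16}{w - 102} - \left(-1 - - \frac{3}{4}\right) = \frac{-16 + w}{-102 + w} - \left(-1 + \frac{3}{4}\right) = \frac{-16 + w}{-102 + w} - - \frac{1}{4} = \frac{-16 + w}{-102 + w} + \frac{1}{4} = \frac{1}{4} + \frac{-16 + w}{-102 + w}$)
$r{\left(125 \right)} - \left(-9197 + x\right) = \frac{-166 + 5 \cdot 125}{4 \left(-102 + 125\right)} + \left(9197 - -6418\right) = \frac{-166 + 625}{4 \cdot 23} + \left(9197 + 6418\right) = \frac{1}{4} \cdot \frac{1}{23} \cdot 459 + 15615 = \frac{459}{92} + 15615 = \frac{1437039}{92}$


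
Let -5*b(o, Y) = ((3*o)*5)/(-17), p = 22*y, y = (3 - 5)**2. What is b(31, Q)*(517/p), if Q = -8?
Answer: 4371/136 ≈ 32.140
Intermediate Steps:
y = 4 (y = (-2)**2 = 4)
p = 88 (p = 22*4 = 88)
b(o, Y) = 3*o/17 (b(o, Y) = -(3*o)*5/(5*(-17)) = -15*o*(-1)/(5*17) = -(-3)*o/17 = 3*o/17)
b(31, Q)*(517/p) = ((3/17)*31)*(517/88) = 93*(517*(1/88))/17 = (93/17)*(47/8) = 4371/136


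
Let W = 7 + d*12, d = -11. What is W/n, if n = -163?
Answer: 125/163 ≈ 0.76687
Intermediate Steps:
W = -125 (W = 7 - 11*12 = 7 - 132 = -125)
W/n = -125/(-163) = -125*(-1/163) = 125/163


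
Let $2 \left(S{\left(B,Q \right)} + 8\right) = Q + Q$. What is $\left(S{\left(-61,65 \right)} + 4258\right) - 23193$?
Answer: $-18878$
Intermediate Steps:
$S{\left(B,Q \right)} = -8 + Q$ ($S{\left(B,Q \right)} = -8 + \frac{Q + Q}{2} = -8 + \frac{2 Q}{2} = -8 + Q$)
$\left(S{\left(-61,65 \right)} + 4258\right) - 23193 = \left(\left(-8 + 65\right) + 4258\right) - 23193 = \left(57 + 4258\right) - 23193 = 4315 - 23193 = -18878$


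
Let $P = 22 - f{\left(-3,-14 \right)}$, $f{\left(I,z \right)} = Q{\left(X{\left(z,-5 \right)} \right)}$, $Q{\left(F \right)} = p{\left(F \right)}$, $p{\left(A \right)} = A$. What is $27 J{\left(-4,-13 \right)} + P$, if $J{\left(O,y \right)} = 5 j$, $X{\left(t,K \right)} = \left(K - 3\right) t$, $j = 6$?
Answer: $720$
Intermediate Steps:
$X{\left(t,K \right)} = t \left(-3 + K\right)$ ($X{\left(t,K \right)} = \left(-3 + K\right) t = t \left(-3 + K\right)$)
$Q{\left(F \right)} = F$
$f{\left(I,z \right)} = - 8 z$ ($f{\left(I,z \right)} = z \left(-3 - 5\right) = z \left(-8\right) = - 8 z$)
$J{\left(O,y \right)} = 30$ ($J{\left(O,y \right)} = 5 \cdot 6 = 30$)
$P = -90$ ($P = 22 - \left(-8\right) \left(-14\right) = 22 - 112 = -90$)
$27 J{\left(-4,-13 \right)} + P = 27 \cdot 30 - 90 = 810 - 90 = 720$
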